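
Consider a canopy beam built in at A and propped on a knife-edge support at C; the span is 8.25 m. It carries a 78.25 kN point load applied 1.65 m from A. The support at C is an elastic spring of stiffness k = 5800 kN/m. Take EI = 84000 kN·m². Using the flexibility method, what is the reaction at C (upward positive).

Release the roller at C. Primary structure: cantilever fixed at A.
Downward deflection at the released point C due to the loads:
  point load 78.25 at a = 1.65: Pa²(3L − a)/(6EI) = 820.2/EI
Tip deflection under a unit load at C: L³/(3EI) = 187.2/EI.
With EI = 84000 kN·m²: δ_0 = 0.009764 m and δ_{CC} = 0.002228 m/kN.
Compatibility — the spring shortens by R_C/k under the reaction it provides: δ_0 − R_C·δ_{CC} = R_C/k. With 1/k = 0.000172 m/kN, R_C = δ_0 / (δ_{CC} + 1/k) = 0.009764 / (0.002228 + 0.000172) = 4.067 kN.

R_C = 4.067 kN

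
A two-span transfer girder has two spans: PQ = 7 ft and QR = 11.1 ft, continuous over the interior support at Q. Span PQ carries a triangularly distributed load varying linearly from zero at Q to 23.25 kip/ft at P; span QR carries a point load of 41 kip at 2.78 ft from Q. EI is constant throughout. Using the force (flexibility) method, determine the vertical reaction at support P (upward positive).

Insert a hinge at Q; M_Q is the redundant, and each span becomes simply supported.
Discontinuity in slope at Q on the released structure — sum the simple-span end rotations:
  span PQ: triangular load, peak 23.25: 7w₀L³/(360EI) = 155.1/EI
  span QR: point load 41 at a = 2.78: Pab(L + b)/(6LEI) = 276.5/EI
  relative rotation θ_0 = (155.1 + 276.5)/EI = 431.6/EI
A unit hogging moment at Q produces rotation L₁/(3EI) + L₂/(3EI) = 6.033/EI.
Slope continuity at Q: θ_0 = M_Q·6.033/EI, so M_Q = 431.6/6.033 = 71.53 kip·ft (hogging).
Span PQ, ΣM about P with M_Q applied at Q: R_Q^{PQ}·7 = 189.9 + 71.53, so R_Q^{PQ} = 37.34 kip and R_P = 81.38 − 37.34 = 44.03 kip.

R_P = 44.03 kip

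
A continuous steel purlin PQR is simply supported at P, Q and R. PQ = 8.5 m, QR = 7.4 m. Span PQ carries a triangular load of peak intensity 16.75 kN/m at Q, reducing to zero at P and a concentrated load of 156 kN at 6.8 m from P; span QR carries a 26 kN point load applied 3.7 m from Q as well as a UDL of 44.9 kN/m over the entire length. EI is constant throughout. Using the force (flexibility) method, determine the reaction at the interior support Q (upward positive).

Take M_Q as the redundant. Released structure: two simple spans PQ and QR with a hinge at Q.
Discontinuity in slope at Q on the released structure — sum the simple-span end rotations:
  span PQ: triangular load, peak 16.75: w₀L³/(45EI) = 228.6/EI
  span PQ: point load 156 at a = 6.8: Pab(L + a)/(6LEI) = 541/EI
  span QR: point load 26 at a = 3.7: Pab(L + b)/(6LEI) = 88.98/EI
  span QR: UDL 44.9: wL³/(24EI) = 758.1/EI
  relative rotation θ_0 = (769.6 + 847.1)/EI = 1617/EI
A unit hogging moment at Q produces rotation L₁/(3EI) + L₂/(3EI) = 5.3/EI.
Slope continuity at Q: θ_0 = M_Q·5.3/EI, so M_Q = 1617/5.3 = 305 kN·m (hogging).
Span PQ, ΣM about P with M_Q applied at Q: R_Q^{PQ}·8.5 = 1464 + 305, so R_Q^{PQ} = 208.1 kN and R_P = 227.2 − 208.1 = 19.04 kN.
Span QR, ΣM about R: R_Q^{QR}·7.4 = 1326 + 305, so R_Q^{QR} = 220.4 kN and R_R = 358.3 − 220.4 = 137.9 kN.
R_Q = 208.1 + 220.4 = 428.5 kN.

R_Q = 428.5 kN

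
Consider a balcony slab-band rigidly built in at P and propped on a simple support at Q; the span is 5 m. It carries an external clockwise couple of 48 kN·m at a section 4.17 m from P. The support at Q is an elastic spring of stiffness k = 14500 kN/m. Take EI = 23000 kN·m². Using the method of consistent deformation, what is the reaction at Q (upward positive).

Take the reaction at Q as the redundant and release it; the primary structure is a cantilever fixed at P.
Primary-structure tip deflection at Q by superposition:
  clockwise couple 48 at a = 4.17: M₀a(2L − a)/(2EI) = 583.5/EI
Tip deflection under a unit load at Q: L³/(3EI) = 41.67/EI.
With EI = 23000 kN·m²: δ_0 = 0.025368 m and δ_{QQ} = 0.001812 m/kN.
Compatibility — the spring shortens by R_Q/k under the reaction it provides: δ_0 − R_Q·δ_{QQ} = R_Q/k. With 1/k = 0.000069 m/kN, R_Q = δ_0 / (δ_{QQ} + 1/k) = 0.025368 / (0.001812 + 0.000069) = 13.49 kN.

R_Q = 13.49 kN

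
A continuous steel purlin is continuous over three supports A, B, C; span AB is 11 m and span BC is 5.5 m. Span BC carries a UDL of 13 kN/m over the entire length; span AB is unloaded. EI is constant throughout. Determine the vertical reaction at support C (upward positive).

R_C = 32.77 kN

Release continuity at B by inserting a hinge; the redundant is the internal moment M_B. The primary structure is two simply-supported spans AB and BC.
Rotations at B on the released spans (each span's end-slope, ×1/EI):
  span BC: UDL 13: wL³/(24EI) = 90.12/EI
  relative rotation θ_0 = (0 + 90.12)/EI = 90.12/EI
A unit hogging moment at B produces rotation L₁/(3EI) + L₂/(3EI) = 5.5/EI.
Compatibility: M_B·(L₁+L₂)/(3EI) = θ_0, giving M_B = 16.39 kN·m (hogging).
Span BC, ΣM about C: R_B^{BC}·5.5 = 196.6 + 16.39, so R_B^{BC} = 38.73 kN and R_C = 71.5 − 38.73 = 32.77 kN.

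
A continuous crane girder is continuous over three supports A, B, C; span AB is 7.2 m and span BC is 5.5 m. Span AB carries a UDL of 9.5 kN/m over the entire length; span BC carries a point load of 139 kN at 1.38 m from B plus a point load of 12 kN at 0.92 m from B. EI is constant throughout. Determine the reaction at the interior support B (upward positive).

Insert a hinge at B; M_B is the redundant, and each span becomes simply supported.
Discontinuity in slope at B on the released structure — sum the simple-span end rotations:
  span AB: UDL 9.5: wL³/(24EI) = 147.7/EI
  span BC: point load 139 at a = 1.38: Pab(L + b)/(6LEI) = 230.4/EI
  span BC: point load 12 at a = 0.92: Pab(L + b)/(6LEI) = 15.44/EI
  relative rotation θ_0 = (147.7 + 245.8)/EI = 393.6/EI
A unit hogging moment at B produces rotation L₁/(3EI) + L₂/(3EI) = 4.233/EI.
Compatibility: M_B·(L₁+L₂)/(3EI) = θ_0, giving M_B = 92.97 kN·m (hogging).
Span AB, ΣM about A with M_B applied at B: R_B^{AB}·7.2 = 246.2 + 92.97, so R_B^{AB} = 47.11 kN and R_A = 68.4 − 47.11 = 21.29 kN.
Span BC, ΣM about C: R_B^{BC}·5.5 = 627.6 + 92.97, so R_B^{BC} = 131 kN and R_C = 151 − 131 = 19.98 kN.
R_B = 47.11 + 131 = 178.1 kN.

R_B = 178.1 kN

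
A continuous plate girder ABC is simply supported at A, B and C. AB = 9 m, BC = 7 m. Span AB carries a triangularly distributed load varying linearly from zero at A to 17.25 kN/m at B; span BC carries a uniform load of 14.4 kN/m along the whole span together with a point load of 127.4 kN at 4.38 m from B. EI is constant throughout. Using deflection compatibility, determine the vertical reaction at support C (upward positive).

R_C = 108.1 kN

Insert a hinge at B; M_B is the redundant, and each span becomes simply supported.
Discontinuity in slope at B on the released structure — sum the simple-span end rotations:
  span AB: triangular load, peak 17.25: w₀L³/(45EI) = 279.4/EI
  span BC: UDL 14.4: wL³/(24EI) = 205.8/EI
  span BC: point load 127.4 at a = 4.38: Pab(L + b)/(6LEI) = 334.9/EI
  relative rotation θ_0 = (279.4 + 540.7)/EI = 820.1/EI
A unit hogging moment at B produces rotation L₁/(3EI) + L₂/(3EI) = 5.333/EI.
Slope continuity at B: θ_0 = M_B·5.333/EI, so M_B = 820.1/5.333 = 153.8 kN·m (hogging).
Span BC, ΣM about C: R_B^{BC}·7 = 686.6 + 153.8, so R_B^{BC} = 120.1 kN and R_C = 228.2 − 120.1 = 108.1 kN.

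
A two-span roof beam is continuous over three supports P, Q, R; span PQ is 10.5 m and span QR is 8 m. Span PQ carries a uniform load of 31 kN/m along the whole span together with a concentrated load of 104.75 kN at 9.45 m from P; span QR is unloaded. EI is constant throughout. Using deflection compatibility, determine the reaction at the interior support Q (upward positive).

R_Q = 322.2 kN

Insert a hinge at Q; M_Q is the redundant, and each span becomes simply supported.
End slopes at the hinge Q, treating each span as simply supported:
  span PQ: UDL 31: wL³/(24EI) = 1495/EI
  span PQ: point load 104.75 at a = 9.45: Pab(L + a)/(6LEI) = 329.1/EI
  relative rotation θ_0 = (1824 + 0)/EI = 1824/EI
A unit hogging moment at Q produces rotation L₁/(3EI) + L₂/(3EI) = 6.167/EI.
Slope continuity at Q: θ_0 = M_Q·6.167/EI, so M_Q = 1824/6.167 = 295.8 kN·m (hogging).
Span PQ, ΣM about P with M_Q applied at Q: R_Q^{PQ}·10.5 = 2699 + 295.8, so R_Q^{PQ} = 285.2 kN and R_P = 430.2 − 285.2 = 145 kN.
Span QR, ΣM about R: R_Q^{QR}·8 = 0 + 295.8, so R_Q^{QR} = 36.98 kN and R_R = 0 − 36.98 = -36.98 kN.
R_Q = 285.2 + 36.98 = 322.2 kN.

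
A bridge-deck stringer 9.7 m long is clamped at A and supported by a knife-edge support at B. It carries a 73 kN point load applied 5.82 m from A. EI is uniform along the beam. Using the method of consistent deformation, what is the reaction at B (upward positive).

R_B = 31.54 kN

Take the reaction at B as the redundant and release it; the primary structure is a cantilever fixed at A.
Free-end deflection of the primary structure under the applied loading (downward +):
  point load 73 at a = 5.82: Pa²(3L − a)/(6EI) = 9594/EI
Flexibility coefficient — unit upward force at B: δ_{BB} = L³/(3EI) = 304.2/EI.
Compatibility at B: δ_0 − R_B·δ_{BB} = 0, so R_B = 9594/304.2 = 31.54 kN.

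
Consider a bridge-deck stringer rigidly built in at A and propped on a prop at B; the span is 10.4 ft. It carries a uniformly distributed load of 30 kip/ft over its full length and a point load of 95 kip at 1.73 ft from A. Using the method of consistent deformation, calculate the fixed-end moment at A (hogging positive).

Release the roller at B. Primary structure: cantilever fixed at A.
Downward deflection at the released point B due to the loads:
  UDL 30: wL⁴/(8EI) = 43870/EI
  point load 95 at a = 1.73: Pa²(3L − a)/(6EI) = 1397/EI
  δ_0 = 45266/EI
Flexibility coefficient — unit upward force at B: δ_{BB} = L³/(3EI) = 375/EI.
The prop prevents deflection at B: R_B = δ_0/δ_{BB} = 45266/375 = 120.7 kip.
Moment equilibrium about A: M_A = Σ(load moments about A) − R_B·L = 1787 − 120.7×10.4 = 531.2 kip·ft.

M_A = 531.2 kip·ft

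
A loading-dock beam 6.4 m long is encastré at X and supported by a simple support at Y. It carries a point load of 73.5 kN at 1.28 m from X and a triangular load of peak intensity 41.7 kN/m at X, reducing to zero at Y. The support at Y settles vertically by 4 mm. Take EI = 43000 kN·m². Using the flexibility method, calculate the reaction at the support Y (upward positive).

R_Y = 28.84 kN

Release the roller at Y. Primary structure: cantilever fixed at X.
Downward deflection at the released point Y due to the loads:
  point load 73.5 at a = 1.28: Pa²(3L − a)/(6EI) = 359.7/EI
  triangular load, peak 41.7 at the fixed end: w₀L⁴/(30EI) = 2332/EI
  δ_0 = 2692/EI
Flexibility coefficient — unit upward force at Y: δ_{YY} = L³/(3EI) = 87.38/EI.
With EI = 43000 kN·m²: δ_0 = 0.062598 m and δ_{YY} = 0.002032 m/kN.
Compatibility — the beam at Y must follow the support down by 0.004 m: δ_0 − R_Y·δ_{YY} = 0.004, so R_Y = (0.062598 − 0.004)/0.002032 = 28.84 kN.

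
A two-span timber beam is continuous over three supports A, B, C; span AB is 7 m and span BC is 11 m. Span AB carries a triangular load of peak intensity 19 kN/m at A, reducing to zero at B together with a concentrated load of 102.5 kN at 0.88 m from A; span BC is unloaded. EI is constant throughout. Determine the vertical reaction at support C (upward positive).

R_C = -3.489 kN

Release continuity at B by inserting a hinge; the redundant is the internal moment M_B. The primary structure is two simply-supported spans AB and BC.
End slopes at the hinge B, treating each span as simply supported:
  span AB: triangular load, peak 19: 7w₀L³/(360EI) = 126.7/EI
  span AB: point load 102.5 at a = 0.88: Pab(L + a)/(6LEI) = 103.6/EI
  relative rotation θ_0 = (230.3 + 0)/EI = 230.3/EI
A unit hogging moment at B produces rotation L₁/(3EI) + L₂/(3EI) = 6/EI.
Compatibility: M_B·(L₁+L₂)/(3EI) = θ_0, giving M_B = 38.38 kN·m (hogging).
Span BC, ΣM about C: R_B^{BC}·11 = 0 + 38.38, so R_B^{BC} = 3.489 kN and R_C = 0 − 3.489 = -3.489 kN.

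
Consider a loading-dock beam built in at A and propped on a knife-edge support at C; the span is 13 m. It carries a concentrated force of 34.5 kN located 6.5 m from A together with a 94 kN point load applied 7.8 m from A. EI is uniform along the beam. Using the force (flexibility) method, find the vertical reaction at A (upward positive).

Choose R_C as the redundant. The primary structure is the cantilever fixed at A.
Deflection at C on the released cantilever, summing each load's contribution:
  point load 34.5 at a = 6.5: Pa²(3L − a)/(6EI) = 7895/EI
  point load 94 at a = 7.8: Pa²(3L − a)/(6EI) = 29739/EI
  δ_0 = 37634/EI
Flexibility coefficient — unit upward force at C: δ_{CC} = L³/(3EI) = 732.3/EI.
The prop prevents deflection at C: R_C = δ_0/δ_{CC} = 37634/732.3 = 51.39 kN.
Vertical equilibrium: R_A = ΣP − R_C = 128.5 − 51.39 = 77.11 kN.

R_A = 77.11 kN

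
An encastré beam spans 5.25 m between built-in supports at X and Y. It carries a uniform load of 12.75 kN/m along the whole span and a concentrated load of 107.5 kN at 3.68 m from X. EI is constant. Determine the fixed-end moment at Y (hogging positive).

M_Y = 112.2 kN·m

Take the two fixed-end moments M_X, M_Y as redundants; the released structure is the simple span XY.
Simple-span end rotations at X and Y under the given loads:
  at X: UDL 12.75: wL³/(24EI) = 76.87/EI
  at Y: UDL 12.75: wL³/(24EI) = 76.87/EI
  at X: point load 107.5 at a = 3.68: Pab(L + b)/(6LEI) = 134.5/EI
  at Y: point load 107.5 at a = 3.68: Pab(L + a)/(6LEI) = 176.1/EI
  θ_X0 = 211.3/EI,  θ_Y0 = 252.9/EI
Flexibility coefficients: a unit moment at one end gives L/(3EI) there and L/(6EI) at the far end, so f₁₁ = f₂₂ = 1.75/EI and f₁₂ = f₂₁ = 0.875/EI.
Compatibility — zero rotation at each built-in end:
  1.75 M_X + 0.875 M_Y = 211.3
  0.875 M_X + 1.75 M_Y = 252.9
Solving the pair gives M_X = 64.66 kN·m and M_Y = 112.2 kN·m (hogging).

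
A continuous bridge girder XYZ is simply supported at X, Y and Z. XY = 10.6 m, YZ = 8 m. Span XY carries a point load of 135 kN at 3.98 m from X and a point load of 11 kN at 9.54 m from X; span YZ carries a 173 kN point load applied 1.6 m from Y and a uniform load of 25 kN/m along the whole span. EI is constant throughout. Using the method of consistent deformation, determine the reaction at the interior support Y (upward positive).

R_Y = 366.8 kN

Release continuity at Y by inserting a hinge; the redundant is the internal moment M_Y. The primary structure is two simply-supported spans XY and YZ.
End slopes at the hinge Y, treating each span as simply supported:
  span XY: point load 135 at a = 3.98: Pab(L + a)/(6LEI) = 815.4/EI
  span XY: point load 11 at a = 9.54: Pab(L + a)/(6LEI) = 35.22/EI
  span YZ: point load 173 at a = 1.6: Pab(L + b)/(6LEI) = 531.5/EI
  span YZ: UDL 25: wL³/(24EI) = 533.3/EI
  relative rotation θ_0 = (850.6 + 1065)/EI = 1915/EI
A unit hogging moment at Y produces rotation L₁/(3EI) + L₂/(3EI) = 6.2/EI.
Compatibility: M_Y·(L₁+L₂)/(3EI) = θ_0, giving M_Y = 308.9 kN·m (hogging).
Span XY, ΣM about X with M_Y applied at Y: R_Y^{XY}·10.6 = 642.2 + 308.9, so R_Y^{XY} = 89.73 kN and R_X = 146 − 89.73 = 56.27 kN.
Span YZ, ΣM about Z: R_Y^{YZ}·8 = 1907 + 308.9, so R_Y^{YZ} = 277 kN and R_Z = 373 − 277 = 95.98 kN.
R_Y = 89.73 + 277 = 366.8 kN.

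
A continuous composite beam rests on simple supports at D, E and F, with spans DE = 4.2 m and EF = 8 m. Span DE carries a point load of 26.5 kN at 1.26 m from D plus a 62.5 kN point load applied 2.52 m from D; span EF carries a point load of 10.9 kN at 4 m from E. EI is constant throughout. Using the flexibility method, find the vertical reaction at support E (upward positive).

Release continuity at E by inserting a hinge; the redundant is the internal moment M_E. The primary structure is two simply-supported spans DE and EF.
End slopes at the hinge E, treating each span as simply supported:
  span DE: point load 26.5 at a = 1.26: Pab(L + a)/(6LEI) = 21.27/EI
  span DE: point load 62.5 at a = 2.52: Pab(L + a)/(6LEI) = 70.56/EI
  span EF: point load 10.9 at a = 4: Pab(L + b)/(6LEI) = 43.6/EI
  relative rotation θ_0 = (91.83 + 43.6)/EI = 135.4/EI
A unit hogging moment at E produces rotation L₁/(3EI) + L₂/(3EI) = 4.067/EI.
Compatibility: M_E·(L₁+L₂)/(3EI) = θ_0, giving M_E = 33.3 kN·m (hogging).
Span DE, ΣM about D with M_E applied at E: R_E^{DE}·4.2 = 190.9 + 33.3, so R_E^{DE} = 53.38 kN and R_D = 89 − 53.38 = 35.62 kN.
Span EF, ΣM about F: R_E^{EF}·8 = 43.6 + 33.3, so R_E^{EF} = 9.613 kN and R_F = 10.9 − 9.613 = 1.287 kN.
R_E = 53.38 + 9.613 = 62.99 kN.

R_E = 62.99 kN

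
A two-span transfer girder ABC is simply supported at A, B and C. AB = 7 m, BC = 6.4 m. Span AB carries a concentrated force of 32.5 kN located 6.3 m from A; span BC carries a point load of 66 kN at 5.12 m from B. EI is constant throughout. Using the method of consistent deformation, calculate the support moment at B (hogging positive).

M_B = 29.53 kN·m

Take M_B as the redundant. Released structure: two simple spans AB and BC with a hinge at B.
End slopes at the hinge B, treating each span as simply supported:
  span AB: point load 32.5 at a = 6.3: Pab(L + a)/(6LEI) = 45.39/EI
  span BC: point load 66 at a = 5.12: Pab(L + b)/(6LEI) = 86.51/EI
  relative rotation θ_0 = (45.39 + 86.51)/EI = 131.9/EI
A unit hogging moment at B produces rotation L₁/(3EI) + L₂/(3EI) = 4.467/EI.
Slope continuity at B: θ_0 = M_B·4.467/EI, so M_B = 131.9/4.467 = 29.53 kN·m (hogging).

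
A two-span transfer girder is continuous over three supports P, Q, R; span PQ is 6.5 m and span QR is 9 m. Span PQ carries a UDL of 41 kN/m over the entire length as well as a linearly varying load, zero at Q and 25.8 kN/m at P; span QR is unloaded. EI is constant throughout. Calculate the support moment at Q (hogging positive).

Take M_Q as the redundant. Released structure: two simple spans PQ and QR with a hinge at Q.
End slopes at the hinge Q, treating each span as simply supported:
  span PQ: UDL 41: wL³/(24EI) = 469.2/EI
  span PQ: triangular load, peak 25.8: 7w₀L³/(360EI) = 137.8/EI
  relative rotation θ_0 = (606.9 + 0)/EI = 606.9/EI
A unit hogging moment at Q produces rotation L₁/(3EI) + L₂/(3EI) = 5.167/EI.
Slope continuity at Q: θ_0 = M_Q·5.167/EI, so M_Q = 606.9/5.167 = 117.5 kN·m (hogging).

M_Q = 117.5 kN·m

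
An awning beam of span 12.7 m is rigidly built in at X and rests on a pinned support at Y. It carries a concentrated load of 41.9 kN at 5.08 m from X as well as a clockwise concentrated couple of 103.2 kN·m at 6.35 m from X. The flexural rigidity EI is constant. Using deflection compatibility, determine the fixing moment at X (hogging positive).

Release the roller at Y. Primary structure: cantilever fixed at X.
Primary-structure tip deflection at Y by superposition:
  point load 41.9 at a = 5.08: Pa²(3L − a)/(6EI) = 5951/EI
  clockwise couple 103.2 at a = 6.35: M₀a(2L − a)/(2EI) = 6242/EI
  δ_0 = 12193/EI
Tip deflection under a unit load at Y: L³/(3EI) = 682.8/EI.
The prop prevents deflection at Y: R_Y = δ_0/δ_{YY} = 12193/682.8 = 17.86 kN.
Moment equilibrium about X: M_X = Σ(load moments about X) − R_Y·L = 316.1 − 17.86×12.7 = 89.27 kN·m.

M_X = 89.27 kN·m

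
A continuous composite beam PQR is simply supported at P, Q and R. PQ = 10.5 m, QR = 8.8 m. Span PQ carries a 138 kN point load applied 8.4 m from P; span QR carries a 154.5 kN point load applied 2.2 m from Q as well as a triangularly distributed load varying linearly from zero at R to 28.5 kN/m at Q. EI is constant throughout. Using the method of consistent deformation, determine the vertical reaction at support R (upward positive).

R_R = 48.34 kN

Insert a hinge at Q; M_Q is the redundant, and each span becomes simply supported.
End slopes at the hinge Q, treating each span as simply supported:
  span PQ: point load 138 at a = 8.4: Pab(L + a)/(6LEI) = 730.3/EI
  span QR: point load 154.5 at a = 2.2: Pab(L + b)/(6LEI) = 654.3/EI
  span QR: triangular load, peak 28.5: w₀L³/(45EI) = 431.6/EI
  relative rotation θ_0 = (730.3 + 1086)/EI = 1816/EI
A unit hogging moment at Q produces rotation L₁/(3EI) + L₂/(3EI) = 6.433/EI.
Compatibility: M_Q·(L₁+L₂)/(3EI) = θ_0, giving M_Q = 282.3 kN·m (hogging).
Span QR, ΣM about R: R_Q^{QR}·8.8 = 1755 + 282.3, so R_Q^{QR} = 231.6 kN and R_R = 279.9 − 231.6 = 48.34 kN.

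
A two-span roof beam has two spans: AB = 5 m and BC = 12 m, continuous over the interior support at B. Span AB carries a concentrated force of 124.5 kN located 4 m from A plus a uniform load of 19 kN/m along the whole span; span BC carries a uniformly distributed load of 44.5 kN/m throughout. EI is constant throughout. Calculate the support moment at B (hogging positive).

Take M_B as the redundant. Released structure: two simple spans AB and BC with a hinge at B.
End slopes at the hinge B, treating each span as simply supported:
  span AB: point load 124.5 at a = 4: Pab(L + a)/(6LEI) = 149.4/EI
  span AB: UDL 19: wL³/(24EI) = 98.96/EI
  span BC: UDL 44.5: wL³/(24EI) = 3204/EI
  relative rotation θ_0 = (248.4 + 3204)/EI = 3452/EI
A unit hogging moment at B produces rotation L₁/(3EI) + L₂/(3EI) = 5.667/EI.
Slope continuity at B: θ_0 = M_B·5.667/EI, so M_B = 3452/5.667 = 609.2 kN·m (hogging).

M_B = 609.2 kN·m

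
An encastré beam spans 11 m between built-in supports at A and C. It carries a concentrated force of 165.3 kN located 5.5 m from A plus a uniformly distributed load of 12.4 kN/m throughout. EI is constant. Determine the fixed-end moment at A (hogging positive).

Release both end moments; the primary structure is a simply-supported span AC with redundants M_A and M_C.
End rotations of the released simple span under the applied load (×1/EI):
  at A: point load 165.3 at a = 5.5: Pab(L + b)/(6LEI) = 1250/EI
  at C: point load 165.3 at a = 5.5: Pab(L + a)/(6LEI) = 1250/EI
  at A: UDL 12.4: wL³/(24EI) = 687.7/EI
  at C: UDL 12.4: wL³/(24EI) = 687.7/EI
  θ_A0 = 1938/EI,  θ_C0 = 1938/EI
Flexibility coefficients: a unit moment at one end gives L/(3EI) there and L/(6EI) at the far end, so f₁₁ = f₂₂ = 3.667/EI and f₁₂ = f₂₁ = 1.833/EI.
Compatibility — zero rotation at each built-in end:
  3.667 M_A + 1.833 M_C = 1938
  1.833 M_A + 3.667 M_C = 1938
Solving the pair gives M_A = 352.3 kN·m and M_C = 352.3 kN·m (hogging).

M_A = 352.3 kN·m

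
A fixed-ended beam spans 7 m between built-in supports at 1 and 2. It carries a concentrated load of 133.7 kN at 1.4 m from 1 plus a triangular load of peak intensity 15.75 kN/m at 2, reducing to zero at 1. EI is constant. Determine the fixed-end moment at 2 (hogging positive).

M_2 = 68.54 kN·m

Release both end moments; the primary structure is a simply-supported span 12 with redundants M_1 and M_2.
End rotations of the released simple span under the applied load (×1/EI):
  at 1: point load 133.7 at a = 1.4: Pab(L + b)/(6LEI) = 314.5/EI
  at 2: point load 133.7 at a = 1.4: Pab(L + a)/(6LEI) = 209.6/EI
  at 1: triangular load, peak 15.75: 7w₀L³/(360EI) = 105/EI
  at 2: triangular load, peak 15.75: w₀L³/(45EI) = 120/EI
  θ_10 = 419.5/EI,  θ_20 = 329.7/EI
Flexibility coefficients: a unit moment at one end gives L/(3EI) there and L/(6EI) at the far end, so f₁₁ = f₂₂ = 2.333/EI and f₁₂ = f₂₁ = 1.167/EI.
Compatibility — zero rotation at each built-in end:
  2.333 M_1 + 1.167 M_2 = 419.5
  1.167 M_1 + 2.333 M_2 = 329.7
Solving the pair gives M_1 = 145.5 kN·m and M_2 = 68.54 kN·m (hogging).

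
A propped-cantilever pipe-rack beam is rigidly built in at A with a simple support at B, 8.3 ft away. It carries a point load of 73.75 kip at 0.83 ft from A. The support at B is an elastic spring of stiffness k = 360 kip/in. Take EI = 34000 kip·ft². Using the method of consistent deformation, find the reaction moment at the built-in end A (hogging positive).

Remove the prop at B; the released (primary) structure is a cantilever built in at A.
Free-end deflection of the primary structure under the applied loading (downward +):
  point load 73.75 at a = 0.83: Pa²(3L − a)/(6EI) = 203.8/EI
Flexibility coefficient — unit upward force at B: δ_{BB} = L³/(3EI) = 190.6/EI.
With EI = 34000 kip·ft²: δ_0 = 0.005995 ft and δ_{BB} = 0.005606 ft/kip.
Compatibility — the spring shortens by R_B/k under the reaction it provides: δ_0 − R_B·δ_{BB} = R_B/k. With 1/k = 1/(360×12) ft/kip = 0.000231 ft/kip, R_B = δ_0 / (δ_{BB} + 1/k) = 0.005995 / (0.005606 + 0.000231) = 1.027 kip.
Moment equilibrium about A: M_A = Σ(load moments about A) − R_B·L = 61.21 − 1.027×8.3 = 52.69 kip·ft.

M_A = 52.69 kip·ft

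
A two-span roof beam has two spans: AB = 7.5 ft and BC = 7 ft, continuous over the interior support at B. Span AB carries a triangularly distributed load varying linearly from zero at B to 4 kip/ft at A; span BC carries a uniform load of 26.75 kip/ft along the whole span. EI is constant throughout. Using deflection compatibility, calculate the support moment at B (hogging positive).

M_B = 85.89 kip·ft

Take M_B as the redundant. Released structure: two simple spans AB and BC with a hinge at B.
End slopes at the hinge B, treating each span as simply supported:
  span AB: triangular load, peak 4: 7w₀L³/(360EI) = 32.81/EI
  span BC: UDL 26.75: wL³/(24EI) = 382.3/EI
  relative rotation θ_0 = (32.81 + 382.3)/EI = 415.1/EI
A unit hogging moment at B produces rotation L₁/(3EI) + L₂/(3EI) = 4.833/EI.
Compatibility: M_B·(L₁+L₂)/(3EI) = θ_0, giving M_B = 85.89 kip·ft (hogging).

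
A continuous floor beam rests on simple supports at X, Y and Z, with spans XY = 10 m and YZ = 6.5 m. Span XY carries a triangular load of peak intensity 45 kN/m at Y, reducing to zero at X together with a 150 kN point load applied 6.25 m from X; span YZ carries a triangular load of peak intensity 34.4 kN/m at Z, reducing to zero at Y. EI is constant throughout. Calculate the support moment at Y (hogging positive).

M_Y = 388.3 kN·m

Take M_Y as the redundant. Released structure: two simple spans XY and YZ with a hinge at Y.
End slopes at the hinge Y, treating each span as simply supported:
  span XY: triangular load, peak 45: w₀L³/(45EI) = 1000/EI
  span XY: point load 150 at a = 6.25: Pab(L + a)/(6LEI) = 952.1/EI
  span YZ: triangular load, peak 34.4: 7w₀L³/(360EI) = 183.7/EI
  relative rotation θ_0 = (1952 + 183.7)/EI = 2136/EI
A unit hogging moment at Y produces rotation L₁/(3EI) + L₂/(3EI) = 5.5/EI.
Slope continuity at Y: θ_0 = M_Y·5.5/EI, so M_Y = 2136/5.5 = 388.3 kN·m (hogging).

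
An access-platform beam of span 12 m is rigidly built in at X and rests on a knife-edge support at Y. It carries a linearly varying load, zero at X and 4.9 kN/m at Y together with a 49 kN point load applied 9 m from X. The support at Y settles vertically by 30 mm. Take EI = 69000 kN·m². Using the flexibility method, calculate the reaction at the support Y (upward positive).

Take the reaction at Y as the redundant and release it; the primary structure is a cantilever fixed at X.
Free-end deflection of the primary structure under the applied loading (downward +):
  triangular load, peak 4.9 at the free end: 11w₀L⁴/(120EI) = 9314/EI
  point load 49 at a = 9: Pa²(3L − a)/(6EI) = 17860/EI
  δ_0 = 27174/EI
Tip deflection under a unit load at Y: L³/(3EI) = 576/EI.
With EI = 69000 kN·m²: δ_0 = 0.39383 m and δ_{YY} = 0.008348 m/kN.
Compatibility — the beam at Y must follow the support down by 0.03 m: δ_0 − R_Y·δ_{YY} = 0.03, so R_Y = (0.39383 − 0.03)/0.008348 = 43.58 kN.

R_Y = 43.58 kN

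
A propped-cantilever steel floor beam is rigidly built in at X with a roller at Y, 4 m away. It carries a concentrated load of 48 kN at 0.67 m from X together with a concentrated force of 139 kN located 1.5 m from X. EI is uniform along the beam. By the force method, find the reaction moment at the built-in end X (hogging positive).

Choose R_Y as the redundant. The primary structure is the cantilever fixed at X.
Free-end deflection of the primary structure under the applied loading (downward +):
  point load 48 at a = 0.67: Pa²(3L − a)/(6EI) = 40.69/EI
  point load 139 at a = 1.5: Pa²(3L − a)/(6EI) = 547.3/EI
  δ_0 = 588/EI
Flexibility coefficient — unit upward force at Y: δ_{YY} = L³/(3EI) = 21.33/EI.
The prop prevents deflection at Y: R_Y = δ_0/δ_{YY} = 588/21.33 = 27.56 kN.
Moment equilibrium about X: M_X = Σ(load moments about X) − R_Y·L = 240.7 − 27.56×4 = 130.4 kN·m.

M_X = 130.4 kN·m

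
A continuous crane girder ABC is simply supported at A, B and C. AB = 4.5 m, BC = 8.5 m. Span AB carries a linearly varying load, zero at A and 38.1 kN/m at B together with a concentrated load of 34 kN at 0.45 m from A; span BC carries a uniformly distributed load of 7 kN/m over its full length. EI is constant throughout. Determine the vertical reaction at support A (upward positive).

R_A = 45.45 kN

Insert a hinge at B; M_B is the redundant, and each span becomes simply supported.
End slopes at the hinge B, treating each span as simply supported:
  span AB: triangular load, peak 38.1: w₀L³/(45EI) = 77.15/EI
  span AB: point load 34 at a = 0.45: Pab(L + a)/(6LEI) = 11.36/EI
  span BC: UDL 7: wL³/(24EI) = 179.1/EI
  relative rotation θ_0 = (88.51 + 179.1)/EI = 267.6/EI
A unit hogging moment at B produces rotation L₁/(3EI) + L₂/(3EI) = 4.333/EI.
Compatibility: M_B·(L₁+L₂)/(3EI) = θ_0, giving M_B = 61.76 kN·m (hogging).
Span AB, ΣM about A with M_B applied at B: R_B^{AB}·4.5 = 272.5 + 61.76, so R_B^{AB} = 74.27 kN and R_A = 119.7 − 74.27 = 45.45 kN.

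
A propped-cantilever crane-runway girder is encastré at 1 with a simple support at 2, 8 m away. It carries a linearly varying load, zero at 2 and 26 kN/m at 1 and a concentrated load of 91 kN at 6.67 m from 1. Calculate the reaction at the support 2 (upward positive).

Remove the prop at 2; the released (primary) structure is a cantilever built in at 1.
Free-end deflection of the primary structure under the applied loading (downward +):
  triangular load, peak 26 at the fixed end: w₀L⁴/(30EI) = 3550/EI
  point load 91 at a = 6.67: Pa²(3L − a)/(6EI) = 11693/EI
  δ_0 = 15243/EI
Tip deflection under a unit load at 2: L³/(3EI) = 170.7/EI.
The prop prevents deflection at 2: R_2 = δ_0/δ_{22} = 15243/170.7 = 89.32 kN.

R_2 = 89.32 kN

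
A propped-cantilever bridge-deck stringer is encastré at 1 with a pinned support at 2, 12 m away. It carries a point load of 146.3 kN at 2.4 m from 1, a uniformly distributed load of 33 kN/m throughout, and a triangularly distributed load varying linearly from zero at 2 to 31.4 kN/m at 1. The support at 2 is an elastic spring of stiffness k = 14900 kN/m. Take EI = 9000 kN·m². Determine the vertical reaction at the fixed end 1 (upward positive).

R_1 = 536.5 kN

Release the roller at 2. Primary structure: cantilever fixed at 1.
Free-end deflection of the primary structure under the applied loading (downward +):
  point load 146.3 at a = 2.4: Pa²(3L − a)/(6EI) = 4719/EI
  UDL 33: wL⁴/(8EI) = 85536/EI
  triangular load, peak 31.4 at the fixed end: w₀L⁴/(30EI) = 21704/EI
  δ_0 = 111959/EI
Flexibility coefficient — unit upward force at 2: δ_{22} = L³/(3EI) = 576/EI.
With EI = 9000 kN·m²: δ_0 = 12.44 m and δ_{22} = 0.064 m/kN.
Compatibility — the spring shortens by R_2/k under the reaction it provides: δ_0 − R_2·δ_{22} = R_2/k. With 1/k = 0.000067 m/kN, R_2 = δ_0 / (δ_{22} + 1/k) = 12.44 / (0.064 + 0.000067) = 194.2 kN.
Vertical equilibrium: R_1 = ΣP − R_2 = 730.7 − 194.2 = 536.5 kN.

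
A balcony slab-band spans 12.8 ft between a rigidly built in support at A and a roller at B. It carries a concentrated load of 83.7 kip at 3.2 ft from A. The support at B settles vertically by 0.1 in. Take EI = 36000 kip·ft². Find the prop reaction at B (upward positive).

Release the roller at B. Primary structure: cantilever fixed at A.
Free-end deflection of the primary structure under the applied loading (downward +):
  point load 83.7 at a = 3.2: Pa²(3L − a)/(6EI) = 5028/EI
Tip deflection under a unit load at B: L³/(3EI) = 699.1/EI.
With EI = 36000 kip·ft²: δ_0 = 0.13967 ft and δ_{BB} = 0.019418 ft/kip.
Compatibility — the beam at B must follow the support down by 0.008333 ft: δ_0 − R_B·δ_{BB} = 0.008333, so R_B = (0.13967 − 0.008333)/0.019418 = 6.764 kip.

R_B = 6.764 kip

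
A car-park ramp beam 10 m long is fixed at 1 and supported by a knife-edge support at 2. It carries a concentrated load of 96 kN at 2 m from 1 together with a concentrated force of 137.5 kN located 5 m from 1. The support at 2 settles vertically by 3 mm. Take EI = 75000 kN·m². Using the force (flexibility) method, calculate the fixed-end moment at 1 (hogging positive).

M_1 = 402.8 kN·m

Remove the prop at 2; the released (primary) structure is a cantilever built in at 1.
Primary-structure tip deflection at 2 by superposition:
  point load 96 at a = 2: Pa²(3L − a)/(6EI) = 1792/EI
  point load 137.5 at a = 5: Pa²(3L − a)/(6EI) = 14323/EI
  δ_0 = 16115/EI
Flexibility coefficient — unit upward force at 2: δ_{22} = L³/(3EI) = 333.3/EI.
With EI = 75000 kN·m²: δ_0 = 0.21487 m and δ_{22} = 0.004444 m/kN.
Compatibility — the beam at 2 must follow the support down by 0.003 m: δ_0 − R_2·δ_{22} = 0.003, so R_2 = (0.21487 − 0.003)/0.004444 = 47.67 kN.
Moment equilibrium about 1: M_1 = Σ(load moments about 1) − R_2·L = 879.5 − 47.67×10 = 402.8 kN·m.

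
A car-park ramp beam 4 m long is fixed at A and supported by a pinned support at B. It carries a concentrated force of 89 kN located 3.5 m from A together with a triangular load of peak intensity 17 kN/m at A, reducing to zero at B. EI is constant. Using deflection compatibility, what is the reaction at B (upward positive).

R_B = 79.2 kN

Remove the prop at B; the released (primary) structure is a cantilever built in at A.
Free-end deflection of the primary structure under the applied loading (downward +):
  point load 89 at a = 3.5: Pa²(3L − a)/(6EI) = 1545/EI
  triangular load, peak 17 at the fixed end: w₀L⁴/(30EI) = 145.1/EI
  δ_0 = 1690/EI
Flexibility coefficient — unit upward force at B: δ_{BB} = L³/(3EI) = 21.33/EI.
The prop prevents deflection at B: R_B = δ_0/δ_{BB} = 1690/21.33 = 79.2 kN.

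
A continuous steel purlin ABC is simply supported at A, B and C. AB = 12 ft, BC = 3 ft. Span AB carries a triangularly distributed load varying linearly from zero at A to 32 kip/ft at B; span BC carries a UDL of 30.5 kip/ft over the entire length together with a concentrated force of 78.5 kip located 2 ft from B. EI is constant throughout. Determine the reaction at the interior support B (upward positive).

R_B = 308.1 kip

Insert a hinge at B; M_B is the redundant, and each span becomes simply supported.
Rotations at B on the released spans (each span's end-slope, ×1/EI):
  span AB: triangular load, peak 32: w₀L³/(45EI) = 1229/EI
  span BC: UDL 30.5: wL³/(24EI) = 34.31/EI
  span BC: point load 78.5 at a = 2: Pab(L + b)/(6LEI) = 34.89/EI
  relative rotation θ_0 = (1229 + 69.2)/EI = 1298/EI
A unit hogging moment at B produces rotation L₁/(3EI) + L₂/(3EI) = 5/EI.
Compatibility: M_B·(L₁+L₂)/(3EI) = θ_0, giving M_B = 259.6 kip·ft (hogging).
Span AB, ΣM about A with M_B applied at B: R_B^{AB}·12 = 1536 + 259.6, so R_B^{AB} = 149.6 kip and R_A = 192 − 149.6 = 42.37 kip.
Span BC, ΣM about C: R_B^{BC}·3 = 215.8 + 259.6, so R_B^{BC} = 158.5 kip and R_C = 170 − 158.5 = 11.55 kip.
R_B = 149.6 + 158.5 = 308.1 kip.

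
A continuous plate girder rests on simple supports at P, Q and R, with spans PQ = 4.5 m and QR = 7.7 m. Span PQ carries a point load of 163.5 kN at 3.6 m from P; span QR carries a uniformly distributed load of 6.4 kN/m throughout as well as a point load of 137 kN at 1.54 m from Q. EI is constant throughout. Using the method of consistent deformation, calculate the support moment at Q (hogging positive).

M_Q = 164.9 kN·m

Insert a hinge at Q; M_Q is the redundant, and each span becomes simply supported.
End slopes at the hinge Q, treating each span as simply supported:
  span PQ: point load 163.5 at a = 3.6: Pab(L + a)/(6LEI) = 158.9/EI
  span QR: UDL 6.4: wL³/(24EI) = 121.7/EI
  span QR: point load 137 at a = 1.54: Pab(L + b)/(6LEI) = 389.9/EI
  relative rotation θ_0 = (158.9 + 511.6)/EI = 670.6/EI
A unit hogging moment at Q produces rotation L₁/(3EI) + L₂/(3EI) = 4.067/EI.
Slope continuity at Q: θ_0 = M_Q·4.067/EI, so M_Q = 670.6/4.067 = 164.9 kN·m (hogging).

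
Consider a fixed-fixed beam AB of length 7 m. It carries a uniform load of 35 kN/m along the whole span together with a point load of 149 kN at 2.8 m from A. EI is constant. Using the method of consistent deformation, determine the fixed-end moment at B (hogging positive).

M_B = 243 kN·m

Release both end moments; the primary structure is a simply-supported span AB with redundants M_A and M_B.
On the primary (simply-supported) span, the end slopes from the loading are:
  at A: UDL 35: wL³/(24EI) = 500.2/EI
  at B: UDL 35: wL³/(24EI) = 500.2/EI
  at A: point load 149 at a = 2.8: Pab(L + b)/(6LEI) = 467.3/EI
  at B: point load 149 at a = 2.8: Pab(L + a)/(6LEI) = 408.9/EI
  θ_A0 = 967.5/EI,  θ_B0 = 909.1/EI
Flexibility coefficients: a unit moment at one end gives L/(3EI) there and L/(6EI) at the far end, so f₁₁ = f₂₂ = 2.333/EI and f₁₂ = f₂₁ = 1.167/EI.
Compatibility — zero rotation at each built-in end:
  2.333 M_A + 1.167 M_B = 967.5
  1.167 M_A + 2.333 M_B = 909.1
Solving the pair gives M_A = 293.1 kN·m and M_B = 243 kN·m (hogging).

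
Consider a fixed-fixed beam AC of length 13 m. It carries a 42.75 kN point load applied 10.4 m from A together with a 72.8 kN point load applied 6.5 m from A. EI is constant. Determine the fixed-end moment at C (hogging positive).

Release both end moments; the primary structure is a simply-supported span AC with redundants M_A and M_C.
Simple-span end rotations at A and C under the given loads:
  at A: point load 42.75 at a = 10.4: Pab(L + b)/(6LEI) = 231.2/EI
  at C: point load 42.75 at a = 10.4: Pab(L + a)/(6LEI) = 346.8/EI
  at A: point load 72.8 at a = 6.5: Pab(L + b)/(6LEI) = 769/EI
  at C: point load 72.8 at a = 6.5: Pab(L + a)/(6LEI) = 769/EI
  θ_A0 = 1000/EI,  θ_C0 = 1116/EI
Flexibility coefficients: a unit moment at one end gives L/(3EI) there and L/(6EI) at the far end, so f₁₁ = f₂₂ = 4.333/EI and f₁₂ = f₂₁ = 2.167/EI.
Compatibility — zero rotation at each built-in end:
  4.333 M_A + 2.167 M_C = 1000
  2.167 M_A + 4.333 M_C = 1116
Solving the pair gives M_A = 136.1 kN·m and M_C = 189.4 kN·m (hogging).

M_C = 189.4 kN·m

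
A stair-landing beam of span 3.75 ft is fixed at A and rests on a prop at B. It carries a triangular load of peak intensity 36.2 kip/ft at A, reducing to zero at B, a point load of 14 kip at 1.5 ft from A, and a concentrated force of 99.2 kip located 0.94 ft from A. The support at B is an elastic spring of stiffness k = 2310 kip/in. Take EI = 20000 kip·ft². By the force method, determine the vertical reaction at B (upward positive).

R_B = 24.07 kip

Release the roller at B. Primary structure: cantilever fixed at A.
Downward deflection at the released point B due to the loads:
  triangular load, peak 36.2 at the fixed end: w₀L⁴/(30EI) = 238.6/EI
  point load 14 at a = 1.5: Pa²(3L − a)/(6EI) = 51.19/EI
  point load 99.2 at a = 0.94: Pa²(3L − a)/(6EI) = 150.6/EI
  δ_0 = 440.4/EI
Flexibility coefficient — unit upward force at B: δ_{BB} = L³/(3EI) = 17.58/EI.
With EI = 20000 kip·ft²: δ_0 = 0.022021 ft and δ_{BB} = 0.000879 ft/kip.
Compatibility — the spring shortens by R_B/k under the reaction it provides: δ_0 − R_B·δ_{BB} = R_B/k. With 1/k = 1/(2310×12) ft/kip = 0.000036 ft/kip, R_B = δ_0 / (δ_{BB} + 1/k) = 0.022021 / (0.000879 + 0.000036) = 24.07 kip.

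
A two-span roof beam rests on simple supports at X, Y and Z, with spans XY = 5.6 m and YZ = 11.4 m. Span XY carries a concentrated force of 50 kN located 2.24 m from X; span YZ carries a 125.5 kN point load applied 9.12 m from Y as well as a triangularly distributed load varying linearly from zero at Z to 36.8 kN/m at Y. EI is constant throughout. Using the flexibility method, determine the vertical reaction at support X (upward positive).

Insert a hinge at Y; M_Y is the redundant, and each span becomes simply supported.
Rotations at Y on the released spans (each span's end-slope, ×1/EI):
  span XY: point load 50 at a = 2.24: Pab(L + a)/(6LEI) = 87.81/EI
  span YZ: point load 125.5 at a = 9.12: Pab(L + b)/(6LEI) = 521.9/EI
  span YZ: triangular load, peak 36.8: w₀L³/(45EI) = 1212/EI
  relative rotation θ_0 = (87.81 + 1733)/EI = 1821/EI
A unit hogging moment at Y produces rotation L₁/(3EI) + L₂/(3EI) = 5.667/EI.
Compatibility: M_Y·(L₁+L₂)/(3EI) = θ_0, giving M_Y = 321.4 kN·m (hogging).
Span XY, ΣM about X with M_Y applied at Y: R_Y^{XY}·5.6 = 112 + 321.4, so R_Y^{XY} = 77.39 kN and R_X = 50 − 77.39 = -27.39 kN.

R_X = -27.39 kN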